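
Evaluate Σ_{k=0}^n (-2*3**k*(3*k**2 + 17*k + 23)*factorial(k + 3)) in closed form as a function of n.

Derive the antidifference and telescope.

Compute t_(k+1)/t_k: get 3*(3*k**3 + 35*k**2 + 135*k + 172)/(3*k**2 + 17*k + 23).
A = 3*k + 12, B = 1, C = k**2 + 17*k/3 + 23/3.
Set up (3*k + 12)·f(k+1) − (1)·f(k) − (k**2 + 17*k/3 + 23/3) = 0.
From deg A=1, deg B=0, deg C=2: d=1.
A polynomial solution: f(k) = (k + 1)/3.
Get s_k = R·t_k = -2*3**k*(k + 1)*factorial(k + 3) with R(k) = B(k−1)f(k)/C(k) = (k + 1)/(3*k**2 + 17*k + 23).
Check: Δs_k = -2*3**k*(3*k**2 + 17*k + 23)*factorial(k + 3). ✓
Σ_(k=0)^n t_k = s_(n+1) − s_(0) = (-6*3**n*(n + 2)*factorial(n + 4)) − (-12), i.e. -6*3**n*n*factorial(n + 4) - 12*3**n*factorial(n + 4) + 12.

S(n) = -6*3**n*n*factorial(n + 4) - 12*3**n*factorial(n + 4) + 12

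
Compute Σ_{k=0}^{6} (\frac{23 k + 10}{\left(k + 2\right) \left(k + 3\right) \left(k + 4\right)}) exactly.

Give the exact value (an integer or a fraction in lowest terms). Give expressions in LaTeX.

Step 1: r(k) = (k + 2)*(23*k + 33)/((k + 5)*(23*k + 10)).
Factor: A=k + 2; B=k + 5; C=k + 10/23.
Need (k + 2)·f(k+1) − (k + 4)·f(k) = k + 10/23.
d = 2 from the (1,1,1) case.
A polynomial solution: f(k) = k*(14*k + 1)/69.
Get s_k = R·t_k = k*(14*k + 1)/(3*(k + 2)*(k + 3)) with R(k) = B(k−1)f(k)/C(k) = k*(k + 4)*(14*k + 1)/(3*(23*k + 10)).
Check: Δs_k = (23*k + 10)/(k**3 + 9*k**2 + 26*k + 24). ✓
Evaluate s at k=7 and k=0: 77/30 and 0; difference 77/30.

Σ = 77/30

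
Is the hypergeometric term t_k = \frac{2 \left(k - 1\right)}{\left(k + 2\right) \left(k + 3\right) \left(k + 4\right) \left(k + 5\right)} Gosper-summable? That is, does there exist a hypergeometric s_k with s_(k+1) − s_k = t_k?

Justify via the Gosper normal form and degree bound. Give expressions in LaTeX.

Yes. s_k = - \frac{k}{\left(k + 2\right) \left(k + 3\right) \left(k + 4\right)}.

r(k) = k*(k + 2)/((k - 1)*(k + 6)) after simplifying.
Gosper form: A/B · C(k+1)/C(k) with A=k + 2, B=k + 6, C=k - 1.
Key eq: (k + 2)·f(k+1) = (k + 5)·f(k) + (k - 1).
deg f ≤ 3 (via 1,1,1).
Coefficient equations give f(k) = -k/2.
So s_k = (B(k−1)f/C)·t_k = (-k*(k + 5)/(2*(k - 1)))·t_k = -k/((k + 2)*(k + 3)*(k + 4)).
Check: Δs_k = 2*(k - 1)/(k**4 + 14*k**3 + 71*k**2 + 154*k + 120). ✓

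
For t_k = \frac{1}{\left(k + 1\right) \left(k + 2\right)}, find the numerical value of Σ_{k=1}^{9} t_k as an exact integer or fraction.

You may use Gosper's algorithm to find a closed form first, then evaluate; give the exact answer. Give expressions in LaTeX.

t_(k+1)/t_k = (k + 1)/(k + 3).
Factor: A=k + 1; B=k + 3; C=1.
Need (k + 1)·f(k+1) − (k + 2)·f(k) = 1.
From deg A=1, deg B=1, deg C=0: d=1.
Coefficient equations give f(k) = k.
Certificate R = B(k−1)f/C = k*(k + 2) gives s_k = k/(k + 1).
s_(k+1) − s_k = 1/(k**2 + 3*k + 2) = t_k.
Telescoping: Σ = s_(10) − s_(1) = 10/11 − (1/2) = 9/22.

Σ = 9/22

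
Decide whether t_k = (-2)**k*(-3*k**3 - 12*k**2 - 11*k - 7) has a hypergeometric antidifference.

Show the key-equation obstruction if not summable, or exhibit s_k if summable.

Yes. s_k = (-2)**k*(k**3 + 2*k**2 - k + 1).

t_(k+1)/t_k = 2*(-3*k**3 - 21*k**2 - 44*k - 33)/(3*k**3 + 12*k**2 + 11*k + 7).
Normal form (A,B,C) = (-2, 1, k**3 + 4*k**2 + 11*k/3 + 7/3).
Set up (-2)·f(k+1) − (1)·f(k) − (k**3 + 4*k**2 + 11*k/3 + 7/3) = 0.
Degrees (0,0,3) ⇒ d ≤ 3.
Solving with deg f ≤ 3: f(k) = -(k**3 + 2*k**2 - k + 1)/3.
Then R = B(k−1)f/C = -(k**3 + 2*k**2 - k + 1)/(3*k**3 + 12*k**2 + 11*k + 7), so s_k = R(k)·t_k = (-2)**k*(k**3 + 2*k**2 - k + 1).
Verify: (-2)**k*(-3*k**3 - 12*k**2 - 11*k - 7) matches t_k.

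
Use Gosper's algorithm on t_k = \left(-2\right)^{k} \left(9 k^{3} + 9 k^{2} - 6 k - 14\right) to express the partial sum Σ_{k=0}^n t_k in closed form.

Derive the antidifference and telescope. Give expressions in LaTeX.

S(n) = 6 \left(-2\right)^{n} n^{3} + 12 \left(-2\right)^{n} n^{2} - 2 \left(-2\right)^{n} n - 12 \left(-2\right)^{n} - 2

Step 1: r(k) = 2*(-9*k**3 - 36*k**2 - 39*k + 2)/(9*k**3 + 9*k**2 - 6*k - 14).
Normal form (A,B,C) = (-2, 1, k**3 + k**2 - 2*k/3 - 14/9).
Solve (-2)·f(k+1) − (1)·f(k) = k**3 + k**2 - 2*k/3 - 14/9.
Degrees (0,0,3) ⇒ d ≤ 3.
A polynomial solution: f(k) = -(3*k**3 - 3*k**2 - 4*k - 2)/9.
R(k) = B(k−1)·f(k)/C(k) = -(3*k**3 - 3*k**2 - 4*k - 2)/(9*k**3 + 9*k**2 - 6*k - 14); s_k = R·t_k = (-2)**k*(-3*k**3 + 3*k**2 + 4*k + 2).
Δs = (-2)**k*(9*k**3 + 9*k**2 - 6*k - 14), as required.
Telescope: S(n) = s_(n+1) − s_(0) = (-2)**(n + 1)*(-3*n**3 - 6*n**2 + n + 6) − (2) = 6*(-2)**n*n**3 + 12*(-2)**n*n**2 - 2*(-2)**n*n - 12*(-2)**n - 2.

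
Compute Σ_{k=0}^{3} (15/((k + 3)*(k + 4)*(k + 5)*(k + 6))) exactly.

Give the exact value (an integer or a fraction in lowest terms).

Σ = 37/504

r(k) = (k + 3)/(k + 7) after simplifying.
Take A(k)=k + 3, B(k)=k + 7, C(k)=1.
Need (k + 3)·f(k+1) − (k + 6)·f(k) = 1.
Degrees (1,1,0) ⇒ d ≤ 3.
Match coefficients ⇒ f(k) = k*(k**2 + 12*k + 47)/180.
Get s_k = R·t_k = k*(k**2 + 12*k + 47)/(12*(k + 3)*(k + 4)*(k + 5)) with R(k) = B(k−1)f(k)/C(k) = k*(k + 6)*(k**2 + 12*k + 47)/180.
Δs = 15/(k**4 + 18*k**3 + 119*k**2 + 342*k + 360), as required.
Sum = s_(4) − s_(0); s_(4) = 37/504, s_(0) = 0 ⇒ 37/504.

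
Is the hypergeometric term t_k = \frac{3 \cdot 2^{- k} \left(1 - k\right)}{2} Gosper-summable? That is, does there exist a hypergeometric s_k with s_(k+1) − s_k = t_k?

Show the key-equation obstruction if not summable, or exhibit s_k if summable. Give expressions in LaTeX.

Yes. s_k = 3 \cdot 2^{- k} k.

Compute t_(k+1)/t_k: get k/(2*(k - 1)).
Factor: A=1/2; B=1; C=k - 1.
Set up (1/2)·f(k+1) − (1)·f(k) − (k - 1) = 0.
From deg A=0, deg B=0, deg C=1: d=1.
Solve for f: f(k) = -2*k (degree 1 ≤ 1).
Get s_k = R·t_k = 3*k/2**k with R(k) = B(k−1)f(k)/C(k) = -2*k/(k - 1).
Check: Δs_k = 3*(1 - k)/(2*2**k). ✓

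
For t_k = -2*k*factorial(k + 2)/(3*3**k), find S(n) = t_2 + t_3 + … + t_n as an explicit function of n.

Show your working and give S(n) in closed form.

t_(k+1)/t_k = (k + 1)*(k + 3)/(3*k).
Gosper form: A/B · C(k+1)/C(k) with A=k/3 + 1, B=1, C=k.
Key eq: (k/3 + 1)·f(k+1) = (1)·f(k) + (k).
Degrees (1,0,1) ⇒ d ≤ 0.
Match coefficients ⇒ f(k) = 3.
So s_k = (B(k−1)f/C)·t_k = (3/k)·t_k = -2*factorial(k + 2)/3**k.
Verify: -2*k*factorial(k + 2)/(3*3**k) matches t_k.
Σ_(k=2)^n t_k = s_(n+1) − s_(2) = (-2*3**(-n - 1)*factorial(n + 3)) − (-16/3), i.e. 16/3 - 2*factorial(n + 3)/(3*3**n).

S(n) = 16/3 - 2*factorial(n + 3)/(3*3**n)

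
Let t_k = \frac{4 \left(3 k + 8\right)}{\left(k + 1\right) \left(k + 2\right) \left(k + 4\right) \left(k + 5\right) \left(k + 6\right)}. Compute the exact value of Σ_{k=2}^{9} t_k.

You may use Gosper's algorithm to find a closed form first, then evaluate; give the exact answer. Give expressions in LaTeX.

r(k) = (k + 1)*(k + 4)*(3*k + 11)/((k + 3)*(k + 7)*(3*k + 8)) after simplifying.
Take A(k)=k + 1, B(k)=k + 7, C(k)=k**2 + 17*k/3 + 8.
Key eq: (k + 1)·f(k+1) = (k + 6)·f(k) + (k**2 + 17*k/3 + 8).
d = 5 from the (1,1,2) case.
Match coefficients ⇒ f(k) = k*(k + 2)*(k + 3)*(k**2 + 10*k + 29)/60.
R(k) = B(k−1)·f(k)/C(k) = k*(k + 2)*(k + 6)*(k**2 + 10*k + 29)/(20*(3*k + 8)); s_k = R·t_k = k*(k**2 + 10*k + 29)/(5*(k**3 + 10*k**2 + 29*k + 20)).
Δs = 4*(3*k + 8)/(k**5 + 18*k**4 + 121*k**3 + 372*k**2 + 508*k + 240), as required.
Evaluate s at k=10 and k=2: 229/1155 and 53/315; difference 104/3465.

Σ = 104/3465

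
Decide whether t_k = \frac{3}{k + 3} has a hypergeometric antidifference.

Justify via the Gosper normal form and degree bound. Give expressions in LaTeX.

Step 1: r(k) = (k + 3)/(k + 4).
Gosper form: A/B · C(k+1)/C(k) with A=k + 3, B=k + 4, C=1.
Key eq: (k + 3)·f(k+1) = (k + 3)·f(k) + (1).
d = 0 from the (1,1,0) case.
Write f(k) = c0. Then LHS − RHS = -1, requiring -1 = 0: contradictory. No certificate.

No. Not Gosper-summable.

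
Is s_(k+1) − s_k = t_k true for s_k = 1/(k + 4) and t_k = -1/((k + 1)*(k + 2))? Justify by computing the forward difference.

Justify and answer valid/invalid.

Invalid: residual 6*(k + 3)/(k**4 + 12*k**3 + 49*k**2 + 78*k + 40) ≠ 0.

s_(k+1) = 1/(k + 5)
s_(k+1) − s_k = -1/((k + 4)*(k + 5))
(s_(k+1) − s_k) − t_k = 6*(k + 3)/(k**4 + 12*k**3 + 49*k**2 + 78*k + 40)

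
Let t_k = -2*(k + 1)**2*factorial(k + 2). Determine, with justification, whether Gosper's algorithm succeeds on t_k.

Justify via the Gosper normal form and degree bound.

t_(k+1)/t_k = (k + 2)**2*(k + 3)/(k + 1)**2.
Factor: A=k + 3; B=1; C=k**2 + 2*k + 1.
f must satisfy (k + 3)·f(k+1) − (1)·f(k) = k**2 + 2*k + 1.
From deg A=1, deg B=0, deg C=2: d=1.
A polynomial solution: f(k) = k - 1.
Then R = B(k−1)f/C = (k - 1)/(k + 1)**2, so s_k = R(k)·t_k = -2*(k - 1)*factorial(k + 2).
Verify: -2*(k + 1)**2*factorial(k + 2) matches t_k.

Yes. s_k = -2*(k - 1)*factorial(k + 2).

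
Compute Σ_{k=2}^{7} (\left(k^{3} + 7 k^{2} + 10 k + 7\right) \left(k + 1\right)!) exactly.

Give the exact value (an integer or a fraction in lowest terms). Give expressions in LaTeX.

Σ = 33747786

r(k) = (k**4 + 12*k**3 + 47*k**2 + 79*k + 50)/(k**3 + 7*k**2 + 10*k + 7) after simplifying.
Gosper form: A/B · C(k+1)/C(k) with A=k + 2, B=1, C=k**3 + 7*k**2 + 10*k + 7.
Set up (k + 2)·f(k+1) − (1)·f(k) − (k**3 + 7*k**2 + 10*k + 7) = 0.
From deg A=1, deg B=0, deg C=3: d=2.
Solving with deg f ≤ 2: f(k) = k**2 + 4*k - 3.
Certificate R = B(k−1)f/C = (k**2 + 4*k - 3)/(k**3 + 7*k**2 + 10*k + 7) gives s_k = (k**2 + 4*k - 3)*factorial(k + 1).
Δs = (k**3 + 7*k**2 + 10*k + 7)*factorial(k + 1), as required.
Σ_(k=2)^(7) t_k = s_(8) − s_(2) = 33747840 − (54) = 33747786.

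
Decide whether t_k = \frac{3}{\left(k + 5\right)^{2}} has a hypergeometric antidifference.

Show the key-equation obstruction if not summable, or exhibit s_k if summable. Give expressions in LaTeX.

No. Not Gosper-summable.

The ratio is (k + 5)**2/(k + 6)**2.
Normal form (A,B,C) = (k**2 + 10*k + 25, k**2 + 12*k + 36, 1).
f must satisfy (k**2 + 10*k + 25)·f(k+1) − (k**2 + 10*k + 25)·f(k) = 1.
Bound: deg f ≤ 0.
Write f(k) = c0. Then LHS − RHS = -1, requiring -1 = 0: contradictory. No certificate.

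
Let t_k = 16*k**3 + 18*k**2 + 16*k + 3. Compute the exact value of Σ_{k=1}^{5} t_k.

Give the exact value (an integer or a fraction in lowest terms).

r(k) = (16*k**3 + 66*k**2 + 100*k + 53)/(16*k**3 + 18*k**2 + 16*k + 3) after simplifying.
A = 1, B = 1, C = k**3 + 9*k**2/8 + k + 3/16.
f must satisfy (1)·f(k+1) − (1)·f(k) = k**3 + 9*k**2/8 + k + 3/16.
From deg A=0, deg B=0, deg C=3: d=4.
A polynomial solution: f(k) = k*(4*k**3 - 2*k**2 + 3*k - 2)/16.
R(k) = B(k−1)·f(k)/C(k) = k*(4*k**3 - 2*k**2 + 3*k - 2)/(16*k**3 + 18*k**2 + 16*k + 3); s_k = R·t_k = k*(4*k**3 - 2*k**2 + 3*k - 2).
s_(k+1) − s_k = 16*k**3 + 18*k**2 + 16*k + 3 = t_k.
Telescoping: Σ = s_(6) − s_(1) = 4848 − (3) = 4845.

Σ = 4845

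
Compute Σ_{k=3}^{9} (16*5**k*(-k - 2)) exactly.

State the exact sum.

Σ = -419920000

Ratio r(k) = 5*(k + 3)/(k + 2).
Take A(k)=5, B(k)=1, C(k)=k + 2.
f must satisfy (5)·f(k+1) − (1)·f(k) = k + 2.
Degrees (0,0,1) ⇒ d ≤ 1.
Match coefficients ⇒ f(k) = (4*k + 3)/16.
Get s_k = R·t_k = 5**k*(-4*k - 3) with R(k) = B(k−1)f(k)/C(k) = (4*k + 3)/(16*(k + 2)).
Verify: 16*5**k*(-k - 2) matches t_k.
Σ_(k=3)^(9) t_k = s_(10) − s_(3) = -419921875 − (-1875) = -419920000.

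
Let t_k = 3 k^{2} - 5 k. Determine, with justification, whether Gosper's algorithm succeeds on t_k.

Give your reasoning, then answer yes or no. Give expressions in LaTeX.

Ratio r(k) = (3*k**2 + k - 2)/(k*(3*k - 5)).
Take A(k)=1, B(k)=1, C(k)=k**2 - 5*k/3.
Solve (1)·f(k+1) − (1)·f(k) = k**2 - 5*k/3.
d = 3 from the (0,0,2) case.
Coefficient equations give f(k) = k*(k - 3)*(k - 1)/3.
So s_k = (B(k−1)f/C)·t_k = ((k - 3)*(k - 1)/(3*k - 5))·t_k = k*(k**2 - 4*k + 3).
s_(k+1) − s_k = k*(3*k - 5) = t_k.

Yes. s_k = k \left(k^{2} - 4 k + 3\right).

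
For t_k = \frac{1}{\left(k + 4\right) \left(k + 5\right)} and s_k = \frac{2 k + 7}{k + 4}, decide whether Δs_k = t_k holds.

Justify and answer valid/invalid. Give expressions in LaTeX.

Valid — Δs_k = t_k.

s_(k+1) = (2*k + 9)/(k + 5)
s_(k+1) − s_k = 1/(k**2 + 9*k + 20)
(s_(k+1) − s_k) − t_k = 0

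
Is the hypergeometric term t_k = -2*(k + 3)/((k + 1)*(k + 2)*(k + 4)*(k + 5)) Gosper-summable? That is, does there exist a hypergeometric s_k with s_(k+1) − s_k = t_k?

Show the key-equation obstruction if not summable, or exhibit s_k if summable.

Yes. s_k = k*(-k - 5)/(4*(k**2 + 5*k + 4)).

r(k) = (k + 1)*(k + 4)**2/((k + 3)**2*(k + 6)) after simplifying.
So A=k + 1 and B=k + 6, with C=k**2 + 6*k + 9.
f must satisfy (k + 1)·f(k+1) − (k + 5)·f(k) = k**2 + 6*k + 9.
From deg A=1, deg B=1, deg C=2: d=4.
Coefficient equations give f(k) = k*(k + 2)*(k + 3)*(k + 5)/8.
Get s_k = R·t_k = k*(-k - 5)/(4*(k**2 + 5*k + 4)) with R(k) = B(k−1)f(k)/C(k) = k*(k + 2)*(k + 5)**2/(8*(k + 3)).
s_(k+1) − s_k = 2*(-k - 3)/(k**4 + 12*k**3 + 49*k**2 + 78*k + 40) = t_k.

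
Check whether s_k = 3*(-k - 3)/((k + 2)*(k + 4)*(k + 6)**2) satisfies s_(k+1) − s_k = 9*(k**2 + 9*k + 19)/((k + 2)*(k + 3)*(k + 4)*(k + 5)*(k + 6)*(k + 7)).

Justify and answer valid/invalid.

Invalid: residual 9*(-4*k**3 - 60*k**2 - 290*k - 447)/(k**8 + 40*k**7 + 688*k**6 + 6634*k**5 + 39139*k**4 + 144310*k**3 + 323772*k**2 + 402696*k + 211680) ≠ 0.

s_(k+1) = 3*(-k - 4)/((k + 3)*(k + 5)*(k + 7)**2)
s_(k+1) − s_k = 3*(-(k + 2)*(k + 4)**2*(k + 6)**2 + (k + 3)**2*(k + 5)*(k + 7)**2)/((k + 2)*(k + 3)*(k + 4)*(k + 5)*(k + 6)**2*(k + 7)**2)
(s_(k+1) − s_k) − t_k = 9*(-4*k**3 - 60*k**2 - 290*k - 447)/(k**8 + 40*k**7 + 688*k**6 + 6634*k**5 + 39139*k**4 + 144310*k**3 + 323772*k**2 + 402696*k + 211680)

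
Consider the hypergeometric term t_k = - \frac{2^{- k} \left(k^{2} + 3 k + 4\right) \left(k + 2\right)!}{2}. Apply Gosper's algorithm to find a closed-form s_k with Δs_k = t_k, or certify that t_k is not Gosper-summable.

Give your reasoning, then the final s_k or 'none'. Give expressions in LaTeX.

s_k = - 2^{- k} \left(k + 1\right) \left(k + 2\right)!

r(k) = (k + 3)*(3*k + (k + 1)**2 + 7)/(2*(k**2 + 3*k + 4)) after simplifying.
Normal form (A,B,C) = (k/2 + 3/2, 1, k**2 + 3*k + 4).
Key eq: (k/2 + 3/2)·f(k+1) = (1)·f(k) + (k**2 + 3*k + 4).
Bound: deg f ≤ 1.
Coefficient equations give f(k) = 2*(k + 1).
Get s_k = R·t_k = -(k + 1)*factorial(k + 2)/2**k with R(k) = B(k−1)f(k)/C(k) = 2*(k + 1)/(k**2 + 3*k + 4).
Δs = -(k**2 + 3*k + 4)*factorial(k + 2)/(2*2**k), as required.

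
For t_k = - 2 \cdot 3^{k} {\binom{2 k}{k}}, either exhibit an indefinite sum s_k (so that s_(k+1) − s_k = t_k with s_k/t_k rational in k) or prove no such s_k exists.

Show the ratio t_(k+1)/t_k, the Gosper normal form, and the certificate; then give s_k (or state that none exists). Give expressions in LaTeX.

not Gosper-summable; s_k does not exist

Ratio r(k) = 6*(2*k + 1)/(k + 1).
Take A(k)=12*k + 6, B(k)=k + 1, C(k)=1.
f must satisfy (12*k + 6)·f(k+1) − (k)·f(k) = 1.
d = -1 from the (1,1,0) case.
Negative degree bound (-1): no f exists, t_k not Gosper-summable.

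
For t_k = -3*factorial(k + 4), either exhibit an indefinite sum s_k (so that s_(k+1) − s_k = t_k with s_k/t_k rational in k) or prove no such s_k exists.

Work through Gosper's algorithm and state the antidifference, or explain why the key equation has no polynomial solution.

no hypergeometric antidifference exists

r(k) = k + 5 after simplifying.
A = k + 5, B = 1, C = 1.
Need (k + 5)·f(k+1) − (1)·f(k) = 1.
Bound: deg f ≤ -1.
deg f ≤ -1 is impossible — no certificate.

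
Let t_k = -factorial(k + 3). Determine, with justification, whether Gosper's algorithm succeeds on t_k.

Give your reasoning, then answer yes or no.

No. Not Gosper-summable.

Compute t_(k+1)/t_k: get k + 4.
Normal form (A,B,C) = (k + 4, 1, 1).
Need (k + 4)·f(k+1) − (1)·f(k) = 1.
From deg A=1, deg B=0, deg C=0: d=-1.
d = -1 < 0 ⇒ no nonzero polynomial f; not summable.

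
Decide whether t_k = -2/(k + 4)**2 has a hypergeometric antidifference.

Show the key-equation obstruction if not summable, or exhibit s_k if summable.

No; the coefficient equations for f are inconsistent.

t_(k+1)/t_k = (k + 4)**2/(k + 5)**2.
A = k**2 + 8*k + 16, B = k**2 + 10*k + 25, C = 1.
Key eq: (k**2 + 8*k + 16)·f(k+1) = (k**2 + 8*k + 16)·f(k) + (1).
Degrees (2,2,0) ⇒ d ≤ 0.
Write f(k) = c0. Then LHS − RHS = -1, requiring -1 = 0: contradictory. No certificate.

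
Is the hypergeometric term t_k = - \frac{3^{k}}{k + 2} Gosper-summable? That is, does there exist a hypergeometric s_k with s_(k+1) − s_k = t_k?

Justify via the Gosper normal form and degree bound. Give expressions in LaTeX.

No — key equation has no polynomial f.

Step 1: r(k) = 3*(k + 2)/(k + 3).
A = 3*k + 6, B = k + 3, C = 1.
f must satisfy (3*k + 6)·f(k+1) − (k + 2)·f(k) = 1.
From deg A=1, deg B=1, deg C=0: d=-1.
d = -1 < 0 ⇒ no nonzero polynomial f; not summable.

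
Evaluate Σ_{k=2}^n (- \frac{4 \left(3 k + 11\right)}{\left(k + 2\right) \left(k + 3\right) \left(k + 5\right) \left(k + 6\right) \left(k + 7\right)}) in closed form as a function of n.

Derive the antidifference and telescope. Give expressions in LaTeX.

Compute t_(k+1)/t_k: get (k + 2)*(k + 5)*(3*k + 14)/((k + 4)*(k + 8)*(3*k + 11)).
Normal form (A,B,C) = (k + 2, k + 8, k**2 + 23*k/3 + 44/3).
Key eq: (k + 2)·f(k+1) = (k + 7)·f(k) + (k**2 + 23*k/3 + 44/3).
Bound: deg f ≤ 5.
Coefficient equations give f(k) = k*(k + 3)*(k + 4)*(k**2 + 13*k + 52)/180.
Certificate R = B(k−1)f/C = k*(k + 3)*(k + 7)*(k**2 + 13*k + 52)/(60*(3*k + 11)) gives s_k = k*(-k**2 - 13*k - 52)/(15*(k**3 + 13*k**2 + 52*k + 60)).
Verify: 4*(-3*k - 11)/(k**5 + 23*k**4 + 203*k**3 + 853*k**2 + 1692*k + 1260) matches t_k.
Evaluate: s_(n+1) = (-n**3 - 16*n**2 - 81*n - 66)/(15*(n**3 + 16*n**2 + 81*n + 126)); subtract s_(2) = -41/840 ⇒ S(n) = (-n**3 - 16*n**2 - 81*n + 98)/(56*(n**3 + 16*n**2 + 81*n + 126)).

S(n) = \frac{- n^{3} - 16 n^{2} - 81 n + 98}{56 \left(n^{3} + 16 n^{2} + 81 n + 126\right)}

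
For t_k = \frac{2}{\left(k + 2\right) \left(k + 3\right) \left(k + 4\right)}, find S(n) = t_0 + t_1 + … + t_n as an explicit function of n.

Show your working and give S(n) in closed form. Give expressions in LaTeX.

r(k) = (k + 2)/(k + 5) after simplifying.
So A=k + 2 and B=k + 5, with C=1.
Key eq: (k + 2)·f(k+1) = (k + 4)·f(k) + (1).
deg f ≤ 2 (via 1,1,0).
Solving with deg f ≤ 2: f(k) = k*(k + 5)/12.
R(k) = B(k−1)·f(k)/C(k) = k*(k + 4)*(k + 5)/12; s_k = R·t_k = k*(k + 5)/(6*(k + 2)*(k + 3)).
Δs = 2/(k**3 + 9*k**2 + 26*k + 24), as required.
Σ_(k=0)^n t_k = s_(n+1) − s_(0) = ((n**2 + 7*n + 6)/(6*(n**2 + 7*n + 12))) − (0), i.e. (n**2 + 7*n + 6)/(6*(n**2 + 7*n + 12)).

S(n) = \frac{n^{2} + 7 n + 6}{6 \left(n^{2} + 7 n + 12\right)}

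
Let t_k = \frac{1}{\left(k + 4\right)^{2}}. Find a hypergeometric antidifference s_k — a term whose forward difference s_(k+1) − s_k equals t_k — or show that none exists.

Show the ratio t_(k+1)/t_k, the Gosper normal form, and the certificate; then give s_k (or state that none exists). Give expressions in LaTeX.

The ratio is (k + 4)**2/(k + 5)**2.
Take A(k)=k**2 + 8*k + 16, B(k)=k**2 + 10*k + 25, C(k)=1.
Key eq: (k**2 + 8*k + 16)·f(k+1) = (k**2 + 8*k + 16)·f(k) + (1).
From deg A=2, deg B=2, deg C=0: d=0.
Write f(k) = c0. Then LHS − RHS = -1, requiring -1 = 0: contradictory. No certificate.

none — t_k is not Gosper-summable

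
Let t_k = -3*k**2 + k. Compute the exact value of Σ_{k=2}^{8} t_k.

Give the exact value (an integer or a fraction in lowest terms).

Σ = -574

r(k) = (-k + 3*(k + 1)**2 - 1)/(k*(3*k - 1)) after simplifying.
Gosper form: A/B · C(k+1)/C(k) with A=1, B=1, C=k**2 - k/3.
Solve (1)·f(k+1) − (1)·f(k) = k**2 - k/3.
From deg A=0, deg B=0, deg C=2: d=3.
Match coefficients ⇒ f(k) = k*(k - 1)**2/3.
Then R = B(k−1)f/C = (k - 1)**2/(3*k - 1), so s_k = R(k)·t_k = k*(-k**2 + 2*k - 1).
Verify: k*(1 - 3*k) matches t_k.
Evaluate s at k=9 and k=2: -576 and -2; difference -574.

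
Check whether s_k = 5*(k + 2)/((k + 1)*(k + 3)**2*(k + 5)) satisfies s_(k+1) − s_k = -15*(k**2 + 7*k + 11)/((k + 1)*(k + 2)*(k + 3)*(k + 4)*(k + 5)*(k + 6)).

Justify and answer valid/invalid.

Invalid: residual 5*(4*k**3 + 42*k**2 + 140*k + 147)/(k**8 + 28*k**7 + 334*k**6 + 2212*k**5 + 8869*k**4 + 21952*k**3 + 32556*k**2 + 26208*k + 8640) ≠ 0.

s_(k+1) = 5*(k + 3)/((k + 2)*(k + 4)**2*(k + 6))
s_(k+1) − s_k = 5*((k + 1)*(k + 3)**3*(k + 5) - (k + 2)**2*(k + 4)**2*(k + 6))/((k + 1)*(k + 2)*(k + 3)**2*(k + 4)**2*(k + 5)*(k + 6))
(s_(k+1) − s_k) − t_k = 5*(4*k**3 + 42*k**2 + 140*k + 147)/(k**8 + 28*k**7 + 334*k**6 + 2212*k**5 + 8869*k**4 + 21952*k**3 + 32556*k**2 + 26208*k + 8640)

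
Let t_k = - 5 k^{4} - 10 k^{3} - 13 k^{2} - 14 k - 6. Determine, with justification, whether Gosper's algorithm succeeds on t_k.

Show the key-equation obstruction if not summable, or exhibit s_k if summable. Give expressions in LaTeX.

Yes. s_k = k \left(- k^{4} - k^{2} - 3 k - 1\right).

Step 1: r(k) = (5*k**4 + 30*k**3 + 73*k**2 + 90*k + 48)/(5*k**4 + 10*k**3 + 13*k**2 + 14*k + 6).
Take A(k)=1, B(k)=1, C(k)=k**4 + 2*k**3 + 13*k**2/5 + 14*k/5 + 6/5.
Set up (1)·f(k+1) − (1)·f(k) − (k**4 + 2*k**3 + 13*k**2/5 + 14*k/5 + 6/5) = 0.
From deg A=0, deg B=0, deg C=4: d=5.
Solving with deg f ≤ 5: f(k) = k*(k + 1)*(k**3 - k**2 + 2*k + 1)/5.
Get s_k = R·t_k = k*(-k**4 - k**2 - 3*k - 1) with R(k) = B(k−1)f(k)/C(k) = k*(k**3 - k**2 + 2*k + 1)/(5*k**3 + 5*k**2 + 8*k + 6).
Δs = -5*k**4 - 10*k**3 - 13*k**2 - 14*k - 6, as required.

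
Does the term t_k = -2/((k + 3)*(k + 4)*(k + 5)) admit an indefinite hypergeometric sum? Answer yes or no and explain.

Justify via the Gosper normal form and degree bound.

Yes. s_k = k*(-k - 7)/(12*(k + 3)*(k + 4)).

Step 1: r(k) = (k + 3)/(k + 6).
Normal form (A,B,C) = (k + 3, k + 6, 1).
f must satisfy (k + 3)·f(k+1) − (k + 5)·f(k) = 1.
d = 2 from the (1,1,0) case.
Coefficient equations give f(k) = k*(k + 7)/24.
So s_k = (B(k−1)f/C)·t_k = (k*(k + 5)*(k + 7)/24)·t_k = k*(-k - 7)/(12*(k + 3)*(k + 4)).
s_(k+1) − s_k = -2/(k**3 + 12*k**2 + 47*k + 60) = t_k.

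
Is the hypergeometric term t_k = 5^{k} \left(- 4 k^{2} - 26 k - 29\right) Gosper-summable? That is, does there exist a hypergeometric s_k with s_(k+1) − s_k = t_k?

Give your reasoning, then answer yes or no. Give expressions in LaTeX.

Yes. s_k = 5^{k} \left(- k^{2} - 4 k - 1\right).

r(k) = 5*(4*k**2 + 34*k + 59)/(4*k**2 + 26*k + 29) after simplifying.
Gosper form: A/B · C(k+1)/C(k) with A=5, B=1, C=k**2 + 13*k/2 + 29/4.
Set up (5)·f(k+1) − (1)·f(k) − (k**2 + 13*k/2 + 29/4) = 0.
Degrees (0,0,2) ⇒ d ≤ 2.
Coefficient equations give f(k) = (k**2 + 4*k + 1)/4.
Certificate R = B(k−1)f/C = (k**2 + 4*k + 1)/(4*k**2 + 26*k + 29) gives s_k = 5**k*(-k**2 - 4*k - 1).
Check: Δs_k = 5**k*(-4*k**2 - 26*k - 29). ✓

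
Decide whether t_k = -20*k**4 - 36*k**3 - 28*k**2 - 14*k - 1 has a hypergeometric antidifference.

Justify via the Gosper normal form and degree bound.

Compute t_(k+1)/t_k: get (20*k**4 + 116*k**3 + 256*k**2 + 258*k + 99)/(20*k**4 + 36*k**3 + 28*k**2 + 14*k + 1).
Take A(k)=1, B(k)=1, C(k)=k**4 + 9*k**3/5 + 7*k**2/5 + 7*k/10 + 1/20.
f must satisfy (1)·f(k+1) − (1)·f(k) = k**4 + 9*k**3/5 + 7*k**2/5 + 7*k/10 + 1/20.
From deg A=0, deg B=0, deg C=4: d=5.
Coefficient equations give f(k) = k*(4*k**4 - k**3 - 2*k**2 + 2*k - 2)/20.
So s_k = (B(k−1)f/C)·t_k = (k*(4*k**4 - k**3 - 2*k**2 + 2*k - 2)/(20*k**4 + 36*k**3 + 28*k**2 + 14*k + 1))·t_k = k*(-4*k**4 + k**3 + 2*k**2 - 2*k + 2).
Check: Δs_k = -20*k**4 - 36*k**3 - 28*k**2 - 14*k - 1. ✓

Yes. s_k = k*(-4*k**4 + k**3 + 2*k**2 - 2*k + 2).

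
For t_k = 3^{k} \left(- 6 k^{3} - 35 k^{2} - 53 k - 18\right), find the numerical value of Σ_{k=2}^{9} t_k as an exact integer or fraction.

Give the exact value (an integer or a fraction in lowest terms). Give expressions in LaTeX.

Σ = -201179592

The ratio is 3*(6*k**3 + 53*k**2 + 141*k + 112)/(6*k**3 + 35*k**2 + 53*k + 18).
Take A(k)=3, B(k)=1, C(k)=k**3 + 35*k**2/6 + 53*k/6 + 3.
Solve (3)·f(k+1) − (1)·f(k) = k**3 + 35*k**2/6 + 53*k/6 + 3.
d = 3 from the (0,0,3) case.
A polynomial solution: f(k) = (3*k**3 + 4*k**2 + k - 3)/6.
Certificate R = B(k−1)f/C = (3*k**3 + 4*k**2 + k - 3)/(6*k**3 + 35*k**2 + 53*k + 18) gives s_k = 3**k*(-3*k**3 - 4*k**2 - k + 3).
Δs = 3**k*(-6*k**3 - 35*k**2 - 53*k - 18), as required.
Telescoping: Σ = s_(10) − s_(2) = -201179943 − (-351) = -201179592.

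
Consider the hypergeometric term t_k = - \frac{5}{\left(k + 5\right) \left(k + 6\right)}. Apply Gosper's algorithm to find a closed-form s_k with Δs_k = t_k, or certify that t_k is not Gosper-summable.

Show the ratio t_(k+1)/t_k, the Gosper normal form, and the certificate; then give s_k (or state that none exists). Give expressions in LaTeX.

t_(k+1)/t_k = (k + 5)/(k + 7).
Factor: A=k + 5; B=k + 7; C=1.
Key eq: (k + 5)·f(k+1) = (k + 6)·f(k) + (1).
Degrees (1,1,0) ⇒ d ≤ 1.
Match coefficients ⇒ f(k) = k/5.
Then R = B(k−1)f/C = k*(k + 6)/5, so s_k = R(k)·t_k = -k/(k + 5).
Δs = -5/(k**2 + 11*k + 30), as required.

s_k = - \frac{k}{k + 5}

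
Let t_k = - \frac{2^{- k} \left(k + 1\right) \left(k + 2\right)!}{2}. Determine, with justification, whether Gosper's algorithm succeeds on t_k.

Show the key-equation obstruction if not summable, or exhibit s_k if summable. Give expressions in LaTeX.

Yes. s_k = - 2^{- k} \left(k + 2\right)!.

The ratio is (k + 2)*(k + 3)/(2*(k + 1)).
Take A(k)=k/2 + 3/2, B(k)=1, C(k)=k + 1.
Need (k/2 + 3/2)·f(k+1) − (1)·f(k) = k + 1.
From deg A=1, deg B=0, deg C=1: d=0.
A polynomial solution: f(k) = 2.
So s_k = (B(k−1)f/C)·t_k = (2/(k + 1))·t_k = -factorial(k + 2)/2**k.
Δs = -(k + 1)*factorial(k + 2)/(2*2**k), as required.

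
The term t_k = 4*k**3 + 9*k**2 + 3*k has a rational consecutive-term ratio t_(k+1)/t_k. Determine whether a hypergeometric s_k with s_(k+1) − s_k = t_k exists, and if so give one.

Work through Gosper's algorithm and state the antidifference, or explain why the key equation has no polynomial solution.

t_(k+1)/t_k = (4*k**3 + 21*k**2 + 33*k + 16)/(k*(4*k**2 + 9*k + 3)).
So A=1 and B=1, with C=k**3 + 9*k**2/4 + 3*k/4.
Set up (1)·f(k+1) − (1)·f(k) − (k**3 + 9*k**2/4 + 3*k/4) = 0.
Bound: deg f ≤ 4.
Solving with deg f ≤ 4: f(k) = k**2*(k - 1)*(k + 2)/4.
Certificate R = B(k−1)f/C = k*(k - 1)*(k + 2)/(4*k**2 + 9*k + 3) gives s_k = k**2*(k**2 + k - 2).
Verify: k*(4*k**2 + 9*k + 3) matches t_k.

s_k = k**2*(k**2 + k - 2)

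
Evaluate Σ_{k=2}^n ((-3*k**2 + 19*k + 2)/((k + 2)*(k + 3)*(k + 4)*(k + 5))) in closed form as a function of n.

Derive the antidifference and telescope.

S(n) = (-n**3 + 33*n**2 + 13*n - 45)/(15*(n**3 + 12*n**2 + 47*n + 60))

Step 1: r(k) = (k + 2)*(19*k - 3*(k + 1)**2 + 21)/((k + 6)*(-3*k**2 + 19*k + 2)).
Normal form (A,B,C) = (k + 2, k + 6, k**2 - 19*k/3 - 2/3).
f must satisfy (k + 2)·f(k+1) − (k + 5)·f(k) = k**2 - 19*k/3 - 2/3.
d = 3 from the (1,1,2) case.
A polynomial solution: f(k) = -k*(3*k - 2)/3.
R(k) = B(k−1)·f(k)/C(k) = -k*(k + 5)*(3*k - 2)/(3*k**2 - 19*k - 2); s_k = R·t_k = k*(3*k - 2)/((k + 2)*(k + 3)*(k + 4)).
s_(k+1) − s_k = (-3*k**2 + 19*k + 2)/(k**4 + 14*k**3 + 71*k**2 + 154*k + 120) = t_k.
Telescope: S(n) = s_(n+1) − s_(2) = (3*n**2 + 4*n + 1)/(n**3 + 12*n**2 + 47*n + 60) − (1/15) = (-n**3 + 33*n**2 + 13*n - 45)/(15*(n**3 + 12*n**2 + 47*n + 60)).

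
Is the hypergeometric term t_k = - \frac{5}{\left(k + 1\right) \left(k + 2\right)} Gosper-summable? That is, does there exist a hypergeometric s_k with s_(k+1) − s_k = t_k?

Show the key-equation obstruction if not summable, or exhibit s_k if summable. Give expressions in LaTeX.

Ratio r(k) = (k + 1)/(k + 3).
A = k + 1, B = k + 3, C = 1.
Need (k + 1)·f(k+1) − (k + 2)·f(k) = 1.
Bound: deg f ≤ 1.
Coefficient equations give f(k) = k.
Get s_k = R·t_k = -5*k/(k + 1) with R(k) = B(k−1)f(k)/C(k) = k*(k + 2).
Verify: -5/(k**2 + 3*k + 2) matches t_k.

Yes. s_k = - \frac{5 k}{k + 1}.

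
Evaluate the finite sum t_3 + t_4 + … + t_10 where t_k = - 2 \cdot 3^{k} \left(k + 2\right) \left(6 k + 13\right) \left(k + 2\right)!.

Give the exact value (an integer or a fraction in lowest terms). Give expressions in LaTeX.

r(k) = (k + 3)**2*(18*k + 57)/((k + 2)*(6*k + 13)) after simplifying.
Normal form (A,B,C) = (3*k + 9, 1, k**2 + 25*k/6 + 13/3).
Solve (3*k + 9)·f(k+1) − (1)·f(k) = k**2 + 25*k/6 + 13/3.
deg f ≤ 1 (via 1,0,2).
Match coefficients ⇒ f(k) = (2*k + 1)/6.
Then R = B(k−1)f/C = (2*k + 1)/((k + 2)*(6*k + 13)), so s_k = R(k)·t_k = -2*3**k*(2*k + 1)*factorial(k + 2).
Check: Δs_k = -2*3**k*(k + 2)*(6*k + 13)*factorial(k + 2). ✓
Telescoping: Σ = s_(11) − s_(3) = -50742510468249600 − (-45360) = -50742510468204240.

Σ = -50742510468204240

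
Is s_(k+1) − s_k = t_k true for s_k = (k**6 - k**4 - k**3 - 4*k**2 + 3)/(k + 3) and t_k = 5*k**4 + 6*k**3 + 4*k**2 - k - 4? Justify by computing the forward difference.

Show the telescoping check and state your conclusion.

Invalid: residual 2*(-4*k**5 - 22*k**4 - 22*k**3 - 12*k**2 + 4*k + 15)/(k**2 + 7*k + 12) ≠ 0.

s_(k+1) = ((k + 1)**6 - (k + 1)**4 - (k + 1)**3 - 4*(k + 1)**2 + 3)/(k + 4)
s_(k+1) − s_k = (5*k**6 + 33*k**5 + 62*k**4 + 55*k**3 + 13*k**2 - 32*k - 18)/(k**2 + 7*k + 12)
(s_(k+1) − s_k) − t_k = 2*(-4*k**5 - 22*k**4 - 22*k**3 - 12*k**2 + 4*k + 15)/(k**2 + 7*k + 12)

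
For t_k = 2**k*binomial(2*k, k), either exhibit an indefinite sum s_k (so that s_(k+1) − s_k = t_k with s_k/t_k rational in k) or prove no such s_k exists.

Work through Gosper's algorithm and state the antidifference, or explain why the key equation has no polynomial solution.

Ratio r(k) = 4*(2*k + 1)/(k + 1).
Take A(k)=8*k + 4, B(k)=k + 1, C(k)=1.
Need (8*k + 4)·f(k+1) − (k)·f(k) = 1.
Degrees (1,1,0) ⇒ d ≤ -1.
Negative degree bound (-1): no f exists, t_k not Gosper-summable.

no hypergeometric antidifference exists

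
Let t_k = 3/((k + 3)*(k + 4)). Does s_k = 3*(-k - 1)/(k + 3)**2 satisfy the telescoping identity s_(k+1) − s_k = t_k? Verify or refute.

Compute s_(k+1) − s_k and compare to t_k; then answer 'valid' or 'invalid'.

Invalid: residual 6*(-2*k - 7)/(k**4 + 14*k**3 + 73*k**2 + 168*k + 144) ≠ 0.

s_(k+1) = 3*(-k - 2)/(k + 4)**2
s_(k+1) − s_k = 3*(k**2 + 3*k - 2)/(k**4 + 14*k**3 + 73*k**2 + 168*k + 144)
(s_(k+1) − s_k) − t_k = 6*(-2*k - 7)/(k**4 + 14*k**3 + 73*k**2 + 168*k + 144)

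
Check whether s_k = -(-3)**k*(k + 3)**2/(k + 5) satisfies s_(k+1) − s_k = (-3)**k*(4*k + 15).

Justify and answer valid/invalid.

s_(k+1) = 3*(-3)**k*(k + 4)**2/(k + 6)
s_(k+1) − s_k = (-3)**k*(4*k**3 + 51*k**2 + 213*k + 294)/(k**2 + 11*k + 30)
(s_(k+1) − s_k) − t_k = (-3)**k*(-8*k**2 - 72*k - 156)/(k**2 + 11*k + 30)

Invalid: residual (-3)**k*(-8*k**2 - 72*k - 156)/(k**2 + 11*k + 30) ≠ 0.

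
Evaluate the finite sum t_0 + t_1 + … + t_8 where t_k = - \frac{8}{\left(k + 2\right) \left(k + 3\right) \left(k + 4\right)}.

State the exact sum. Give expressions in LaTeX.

Σ = -7/11

r(k) = (k + 2)/(k + 5) after simplifying.
Normal form (A,B,C) = (k + 2, k + 5, 1).
Solve (k + 2)·f(k+1) − (k + 4)·f(k) = 1.
Degrees (1,1,0) ⇒ d ≤ 2.
Solve for f: f(k) = k*(k + 5)/12 (degree 2 ≤ 2).
Get s_k = R·t_k = 2*k*(-k - 5)/(3*(k + 2)*(k + 3)) with R(k) = B(k−1)f(k)/C(k) = k*(k + 4)*(k + 5)/12.
Check: Δs_k = -8/(k**3 + 9*k**2 + 26*k + 24). ✓
Telescoping: Σ = s_(9) − s_(0) = -7/11 − (0) = -7/11.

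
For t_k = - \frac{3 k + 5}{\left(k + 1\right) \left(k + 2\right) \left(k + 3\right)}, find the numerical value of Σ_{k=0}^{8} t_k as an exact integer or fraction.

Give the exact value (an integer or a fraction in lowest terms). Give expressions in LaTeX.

The ratio is (k + 1)*(3*k + 8)/((k + 4)*(3*k + 5)).
Factor: A=k + 1; B=k + 4; C=k + 5/3.
Key eq: (k + 1)·f(k+1) = (k + 3)·f(k) + (k + 5/3).
Degrees (1,1,1) ⇒ d ≤ 2.
Match coefficients ⇒ f(k) = k*(2*k + 3)/3.
R(k) = B(k−1)·f(k)/C(k) = k*(k + 3)*(2*k + 3)/(3*k + 5); s_k = R·t_k = k*(-2*k - 3)/((k + 1)*(k + 2)).
s_(k+1) − s_k = (-3*k - 5)/(k**3 + 6*k**2 + 11*k + 6) = t_k.
Evaluate s at k=9 and k=0: -189/110 and 0; difference -189/110.

Σ = -189/110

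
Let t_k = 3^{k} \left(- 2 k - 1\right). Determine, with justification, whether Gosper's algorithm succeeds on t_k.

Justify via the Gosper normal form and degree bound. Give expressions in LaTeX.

Compute t_(k+1)/t_k: get 3*(2*k + 3)/(2*k + 1).
Normal form (A,B,C) = (3, 1, k + 1/2).
Set up (3)·f(k+1) − (1)·f(k) − (k + 1/2) = 0.
From deg A=0, deg B=0, deg C=1: d=1.
Solving with deg f ≤ 1: f(k) = (k - 1)/2.
Get s_k = R·t_k = 3**k*(1 - k) with R(k) = B(k−1)f(k)/C(k) = (k - 1)/(2*k + 1).
s_(k+1) − s_k = 3**k*(-2*k - 1) = t_k.

Yes. s_k = 3^{k} \left(1 - k\right).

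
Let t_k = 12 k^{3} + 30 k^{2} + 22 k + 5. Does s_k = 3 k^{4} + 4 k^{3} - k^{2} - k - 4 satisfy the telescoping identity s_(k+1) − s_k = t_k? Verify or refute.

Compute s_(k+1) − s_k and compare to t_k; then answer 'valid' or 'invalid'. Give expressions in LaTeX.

Valid: the claim telescopes to t_k.

s_(k+1) = 3*k**4 + 16*k**3 + 29*k**2 + 21*k + 1
s_(k+1) − s_k = 12*k**3 + 30*k**2 + 22*k + 5
(s_(k+1) − s_k) − t_k = 0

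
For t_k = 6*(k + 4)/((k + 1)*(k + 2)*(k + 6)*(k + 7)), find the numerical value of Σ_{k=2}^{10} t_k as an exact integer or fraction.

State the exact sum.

Step 1: r(k) = (k + 1)*(k + 5)*(k + 6)/((k + 3)*(k + 4)*(k + 8)).
Normal form (A,B,C) = (k + 1, k + 8, k**4 + 16*k**3 + 95*k**2 + 248*k + 240).
Key eq: (k + 1)·f(k+1) = (k + 7)·f(k) + (k**4 + 16*k**3 + 95*k**2 + 248*k + 240).
deg f ≤ 6 (via 1,1,4).
Coefficient equations give f(k) = k*(k + 2)*(k + 3)*(k + 4)*(k + 5)*(k + 7)/12.
Then R = B(k−1)f/C = k*(k + 2)*(k + 7)**2/(12*(k + 4)), so s_k = R(k)·t_k = k*(k + 7)/(2*(k**2 + 7*k + 6)).
s_(k+1) − s_k = 6*(k + 4)/(k**4 + 16*k**3 + 83*k**2 + 152*k + 84) = t_k.
Sum = s_(11) − s_(2); s_(11) = 33/68, s_(2) = 3/8 ⇒ 15/136.

Σ = 15/136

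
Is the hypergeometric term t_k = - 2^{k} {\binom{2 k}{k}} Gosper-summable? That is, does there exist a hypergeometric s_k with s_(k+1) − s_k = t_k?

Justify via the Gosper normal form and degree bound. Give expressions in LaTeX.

Compute t_(k+1)/t_k: get 4*(2*k + 1)/(k + 1).
Normal form (A,B,C) = (8*k + 4, k + 1, 1).
Need (8*k + 4)·f(k+1) − (k)·f(k) = 1.
d = -1 from the (1,1,0) case.
Bound -1 < 0, so the key equation has no polynomial solution.

No — key equation has no polynomial f.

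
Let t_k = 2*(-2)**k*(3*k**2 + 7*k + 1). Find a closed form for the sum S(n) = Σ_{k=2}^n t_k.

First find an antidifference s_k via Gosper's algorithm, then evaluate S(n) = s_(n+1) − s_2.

S(n) = 4*(-2)**n*n**2 + 12*(-2)**n*n + 4*(-2)**n + 40

Step 1: r(k) = 2*(-3*k**2 - 13*k - 11)/(3*k**2 + 7*k + 1).
Factor: A=-2; B=1; C=k**2 + 7*k/3 + 1/3.
Need (-2)·f(k+1) − (1)·f(k) = k**2 + 7*k/3 + 1/3.
From deg A=0, deg B=0, deg C=2: d=2.
A polynomial solution: f(k) = -(k**2 + k - 1)/3.
So s_k = (B(k−1)f/C)·t_k = (-(k**2 + k - 1)/(3*k**2 + 7*k + 1))·t_k = (-2)**(k + 1)*(k**2 + k - 1).
s_(k+1) − s_k = 2*(-2)**k*(3*k**2 + 7*k + 1) = t_k.
Σ_(k=2)^n t_k = s_(n+1) − s_(2) = ((-2)**(n + 2)*(n**2 + 3*n + 1)) − (-40), i.e. 4*(-2)**n*n**2 + 12*(-2)**n*n + 4*(-2)**n + 40.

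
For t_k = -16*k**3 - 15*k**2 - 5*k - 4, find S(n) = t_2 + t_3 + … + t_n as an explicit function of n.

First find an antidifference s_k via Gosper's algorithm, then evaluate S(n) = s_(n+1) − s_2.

r(k) = (16*k**3 + 63*k**2 + 83*k + 40)/(16*k**3 + 15*k**2 + 5*k + 4) after simplifying.
A = 1, B = 1, C = k**3 + 15*k**2/16 + 5*k/16 + 1/4.
Set up (1)·f(k+1) − (1)·f(k) − (k**3 + 15*k**2/16 + 5*k/16 + 1/4) = 0.
deg f ≤ 4 (via 0,0,3).
Solving with deg f ≤ 4: f(k) = k*(4*k**3 - 3*k**2 - k + 4)/16.
Then R = B(k−1)f/C = k*(4*k**3 - 3*k**2 - k + 4)/(16*k**3 + 15*k**2 + 5*k + 4), so s_k = R(k)·t_k = k*(-4*k**3 + 3*k**2 + k - 4).
Verify: -16*k**3 - 15*k**2 - 5*k - 4 matches t_k.
Evaluate: s_(n+1) = -4*n**4 - 13*n**3 - 14*n**2 - 9*n - 4; subtract s_(2) = -44 ⇒ S(n) = -4*n**4 - 13*n**3 - 14*n**2 - 9*n + 40.

S(n) = -4*n**4 - 13*n**3 - 14*n**2 - 9*n + 40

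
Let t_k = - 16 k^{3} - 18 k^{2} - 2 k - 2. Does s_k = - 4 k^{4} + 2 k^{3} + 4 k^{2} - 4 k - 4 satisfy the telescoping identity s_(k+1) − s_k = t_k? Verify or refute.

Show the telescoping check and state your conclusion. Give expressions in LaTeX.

Valid: the claim telescopes to t_k.

s_(k+1) = -4*k**4 - 14*k**3 - 14*k**2 - 6*k - 6
s_(k+1) − s_k = -16*k**3 - 18*k**2 - 2*k - 2
(s_(k+1) − s_k) − t_k = 0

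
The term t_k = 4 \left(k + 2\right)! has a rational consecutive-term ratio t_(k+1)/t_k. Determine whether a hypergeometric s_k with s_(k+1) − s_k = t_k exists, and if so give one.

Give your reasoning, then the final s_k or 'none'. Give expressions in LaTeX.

not Gosper-summable; s_k does not exist

Step 1: r(k) = k + 3.
Take A(k)=k + 3, B(k)=1, C(k)=1.
Need (k + 3)·f(k+1) − (1)·f(k) = 1.
d = -1 from the (1,0,0) case.
deg f ≤ -1 is impossible — no certificate.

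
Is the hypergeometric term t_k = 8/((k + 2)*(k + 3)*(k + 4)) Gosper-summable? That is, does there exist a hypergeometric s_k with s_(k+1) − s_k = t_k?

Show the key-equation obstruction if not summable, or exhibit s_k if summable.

Yes. s_k = 2*k*(k + 5)/(3*(k + 2)*(k + 3)).

r(k) = (k + 2)/(k + 5) after simplifying.
So A=k + 2 and B=k + 5, with C=1.
Key eq: (k + 2)·f(k+1) = (k + 4)·f(k) + (1).
Degrees (1,1,0) ⇒ d ≤ 2.
Solving with deg f ≤ 2: f(k) = k*(k + 5)/12.
Certificate R = B(k−1)f/C = k*(k + 4)*(k + 5)/12 gives s_k = 2*k*(k + 5)/(3*(k + 2)*(k + 3)).
Verify: 8/(k**3 + 9*k**2 + 26*k + 24) matches t_k.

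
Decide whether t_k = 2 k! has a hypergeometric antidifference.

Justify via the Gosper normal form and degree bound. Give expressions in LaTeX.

No. Not Gosper-summable.

r(k) = k + 1 after simplifying.
Gosper form: A/B · C(k+1)/C(k) with A=k + 1, B=1, C=1.
Set up (k + 1)·f(k+1) − (1)·f(k) − (1) = 0.
Degrees (1,0,0) ⇒ d ≤ -1.
d = -1 < 0 ⇒ no nonzero polynomial f; not summable.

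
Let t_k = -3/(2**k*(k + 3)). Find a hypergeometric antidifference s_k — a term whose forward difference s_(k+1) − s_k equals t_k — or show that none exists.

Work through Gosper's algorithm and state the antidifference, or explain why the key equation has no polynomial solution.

The ratio is (k + 3)/(2*(k + 4)).
Gosper form: A/B · C(k+1)/C(k) with A=k/2 + 3/2, B=k + 4, C=1.
Set up (k/2 + 3/2)·f(k+1) − (k + 3)·f(k) − (1) = 0.
d = -1 from the (1,1,0) case.
Negative degree bound (-1): no f exists, t_k not Gosper-summable.

none — t_k is not Gosper-summable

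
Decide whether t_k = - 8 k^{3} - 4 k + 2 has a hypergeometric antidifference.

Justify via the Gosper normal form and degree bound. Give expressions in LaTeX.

t_(k+1)/t_k = (2*k + 4*(k + 1)**3 + 1)/(4*k**3 + 2*k - 1).
So A=1 and B=1, with C=k**3 + k/2 - 1/4.
f must satisfy (1)·f(k+1) − (1)·f(k) = k**3 + k/2 - 1/4.
Bound: deg f ≤ 4.
Solving with deg f ≤ 4: f(k) = k*(k**3 - 2*k**2 + 2*k - 2)/4.
Then R = B(k−1)f/C = k*(k**3 - 2*k**2 + 2*k - 2)/(4*k**3 + 2*k - 1), so s_k = R(k)·t_k = 2*k*(-k**3 + 2*k**2 - 2*k + 2).
Δs = -8*k**3 - 4*k + 2, as required.

Yes. s_k = 2 k \left(- k^{3} + 2 k^{2} - 2 k + 2\right).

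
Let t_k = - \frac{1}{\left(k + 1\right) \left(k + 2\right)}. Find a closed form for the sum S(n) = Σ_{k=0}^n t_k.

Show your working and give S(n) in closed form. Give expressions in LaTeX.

S(n) = \frac{- n - 1}{n + 2}

t_(k+1)/t_k = (k + 1)/(k + 3).
So A=k + 1 and B=k + 3, with C=1.
Solve (k + 1)·f(k+1) − (k + 2)·f(k) = 1.
From deg A=1, deg B=1, deg C=0: d=1.
Coefficient equations give f(k) = k.
Get s_k = R·t_k = -k/(k + 1) with R(k) = B(k−1)f(k)/C(k) = k*(k + 2).
s_(k+1) − s_k = -1/(k**2 + 3*k + 2) = t_k.
Telescope: S(n) = s_(n+1) − s_(0) = (-n - 1)/(n + 2) − (0) = (-n - 1)/(n + 2).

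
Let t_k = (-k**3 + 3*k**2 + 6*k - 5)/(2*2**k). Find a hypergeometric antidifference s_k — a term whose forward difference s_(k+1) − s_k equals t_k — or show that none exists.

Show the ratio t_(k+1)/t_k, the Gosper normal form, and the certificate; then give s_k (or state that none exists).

The ratio is (k**3 - 9*k - 3)/(2*(k**3 - 3*k**2 - 6*k + 5)).
So A=1/2 and B=1, with C=k**3 - 3*k**2 - 6*k + 5.
Key eq: (1/2)·f(k+1) = (1)·f(k) + (k**3 - 3*k**2 - 6*k + 5).
From deg A=0, deg B=0, deg C=3: d=3.
Solve for f: f(k) = -2*(k**3 - 3*k + 3) (degree 3 ≤ 3).
Certificate R = B(k−1)f/C = -2*(k**3 - 3*k + 3)/(k**3 - 3*k**2 - 6*k + 5) gives s_k = (k**3 - 3*k + 3)/2**k.
Δs = (-k**3 + 3*k**2 + 6*k - 5)/(2*2**k), as required.

s_k = (k**3 - 3*k + 3)/2**k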